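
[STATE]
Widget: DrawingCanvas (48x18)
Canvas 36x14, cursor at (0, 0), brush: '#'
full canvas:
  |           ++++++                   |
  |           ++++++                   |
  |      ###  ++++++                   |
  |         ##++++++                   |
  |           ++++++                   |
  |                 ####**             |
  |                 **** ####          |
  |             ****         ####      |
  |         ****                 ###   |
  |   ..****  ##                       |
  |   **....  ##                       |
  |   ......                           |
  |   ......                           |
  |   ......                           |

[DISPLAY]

+          ++++++                               
           ++++++                               
      ###  ++++++                               
         ##++++++                               
           ++++++                               
                 ####**                         
                 **** ####                      
             ****         ####                  
         ****                 ###               
   ..****  ##                                   
   **....  ##                                   
   ......                                       
   ......                                       
   ......                                       
                                                
                                                
                                                
                                                


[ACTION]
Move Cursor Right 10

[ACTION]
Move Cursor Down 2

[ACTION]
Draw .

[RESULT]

           ++++++                               
           ++++++                               
      ### .++++++                               
         ##++++++                               
           ++++++                               
                 ####**                         
                 **** ####                      
             ****         ####                  
         ****                 ###               
   ..****  ##                                   
   **....  ##                                   
   ......                                       
   ......                                       
   ......                                       
                                                
                                                
                                                
                                                


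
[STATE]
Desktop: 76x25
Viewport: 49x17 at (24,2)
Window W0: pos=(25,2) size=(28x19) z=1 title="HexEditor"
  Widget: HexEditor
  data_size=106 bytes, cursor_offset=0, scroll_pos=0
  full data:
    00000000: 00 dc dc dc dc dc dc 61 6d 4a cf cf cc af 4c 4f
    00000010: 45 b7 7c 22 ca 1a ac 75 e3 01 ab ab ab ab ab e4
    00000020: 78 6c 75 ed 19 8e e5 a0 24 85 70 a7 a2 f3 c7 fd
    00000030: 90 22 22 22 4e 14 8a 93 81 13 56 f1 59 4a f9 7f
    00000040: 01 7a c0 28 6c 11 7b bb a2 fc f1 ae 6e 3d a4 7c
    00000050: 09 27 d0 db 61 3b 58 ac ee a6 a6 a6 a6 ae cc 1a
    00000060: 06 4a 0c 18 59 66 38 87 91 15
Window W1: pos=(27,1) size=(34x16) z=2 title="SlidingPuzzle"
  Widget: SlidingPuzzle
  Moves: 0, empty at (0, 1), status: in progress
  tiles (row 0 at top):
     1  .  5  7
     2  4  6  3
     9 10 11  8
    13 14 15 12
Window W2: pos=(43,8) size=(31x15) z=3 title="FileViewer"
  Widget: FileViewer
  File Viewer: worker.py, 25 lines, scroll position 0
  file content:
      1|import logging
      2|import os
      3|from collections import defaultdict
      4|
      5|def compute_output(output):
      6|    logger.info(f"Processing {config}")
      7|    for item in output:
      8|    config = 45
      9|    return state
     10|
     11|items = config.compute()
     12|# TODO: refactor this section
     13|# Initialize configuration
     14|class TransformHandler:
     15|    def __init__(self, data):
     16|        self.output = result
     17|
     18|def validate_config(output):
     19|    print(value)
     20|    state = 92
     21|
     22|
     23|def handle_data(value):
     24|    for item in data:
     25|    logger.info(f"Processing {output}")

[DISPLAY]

 ┏━┃ SlidingPuzzle                  ┃            
 ┃ ┠────────────────────────────────┨            
 ┠─┃┌────┬────┬────┬────┐           ┃            
 ┃0┃│  1 │    │  5 │  7 │           ┃            
 ┃0┃├────┼────┼────┼────┤           ┃            
 ┃0┃│  2 │  4 │  6 │  3 │           ┃            
 ┃0┃├────┼────┼────┏━━━━━━━━━━━━━━━━━━━━━━━━━━━━━
 ┃0┃│  9 │ 10 │ 11 ┃ FileViewer                  
 ┃0┃├────┼────┼────┠─────────────────────────────
 ┃0┃│ 13 │ 14 │ 15 ┃import logging              ▲
 ┃ ┃└────┴────┴────┃import os                   █
 ┃ ┃Moves: 0       ┃from collections import defa░
 ┃ ┃               ┃                            ░
 ┃ ┃               ┃def compute_output(output): ░
 ┃ ┗━━━━━━━━━━━━━━━┃    logger.info(f"Processing░
 ┃                 ┃    for item in output:     ░
 ┃                 ┃    config = 45             ░


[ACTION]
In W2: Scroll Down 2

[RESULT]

 ┏━┃ SlidingPuzzle                  ┃            
 ┃ ┠────────────────────────────────┨            
 ┠─┃┌────┬────┬────┬────┐           ┃            
 ┃0┃│  1 │    │  5 │  7 │           ┃            
 ┃0┃├────┼────┼────┼────┤           ┃            
 ┃0┃│  2 │  4 │  6 │  3 │           ┃            
 ┃0┃├────┼────┼────┏━━━━━━━━━━━━━━━━━━━━━━━━━━━━━
 ┃0┃│  9 │ 10 │ 11 ┃ FileViewer                  
 ┃0┃├────┼────┼────┠─────────────────────────────
 ┃0┃│ 13 │ 14 │ 15 ┃from collections import defa▲
 ┃ ┃└────┴────┴────┃                            ░
 ┃ ┃Moves: 0       ┃def compute_output(output): █
 ┃ ┃               ┃    logger.info(f"Processing░
 ┃ ┃               ┃    for item in output:     ░
 ┃ ┗━━━━━━━━━━━━━━━┃    config = 45             ░
 ┃                 ┃    return state            ░
 ┃                 ┃                            ░


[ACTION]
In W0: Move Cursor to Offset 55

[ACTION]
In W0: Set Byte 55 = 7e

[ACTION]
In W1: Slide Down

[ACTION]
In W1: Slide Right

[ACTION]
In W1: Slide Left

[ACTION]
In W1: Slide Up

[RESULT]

 ┏━┃ SlidingPuzzle                  ┃            
 ┃ ┠────────────────────────────────┨            
 ┠─┃┌────┬────┬────┬────┐           ┃            
 ┃0┃│  1 │  4 │  5 │  7 │           ┃            
 ┃0┃├────┼────┼────┼────┤           ┃            
 ┃0┃│  2 │    │  6 │  3 │           ┃            
 ┃0┃├────┼────┼────┏━━━━━━━━━━━━━━━━━━━━━━━━━━━━━
 ┃0┃│  9 │ 10 │ 11 ┃ FileViewer                  
 ┃0┃├────┼────┼────┠─────────────────────────────
 ┃0┃│ 13 │ 14 │ 15 ┃from collections import defa▲
 ┃ ┃└────┴────┴────┃                            ░
 ┃ ┃Moves: 3       ┃def compute_output(output): █
 ┃ ┃               ┃    logger.info(f"Processing░
 ┃ ┃               ┃    for item in output:     ░
 ┃ ┗━━━━━━━━━━━━━━━┃    config = 45             ░
 ┃                 ┃    return state            ░
 ┃                 ┃                            ░


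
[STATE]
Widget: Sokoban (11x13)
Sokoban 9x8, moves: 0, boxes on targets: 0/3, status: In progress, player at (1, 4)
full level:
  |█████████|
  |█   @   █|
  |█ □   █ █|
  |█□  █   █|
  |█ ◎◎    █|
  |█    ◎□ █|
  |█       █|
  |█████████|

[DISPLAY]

█████████  
█   @   █  
█ □   █ █  
█□  █   █  
█ ◎◎    █  
█    ◎□ █  
█       █  
█████████  
Moves: 0  0
           
           
           
           


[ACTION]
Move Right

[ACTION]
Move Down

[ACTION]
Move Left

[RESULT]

█████████  
█       █  
█ □ @ █ █  
█□  █   █  
█ ◎◎    █  
█    ◎□ █  
█       █  
█████████  
Moves: 3  0
           
           
           
           


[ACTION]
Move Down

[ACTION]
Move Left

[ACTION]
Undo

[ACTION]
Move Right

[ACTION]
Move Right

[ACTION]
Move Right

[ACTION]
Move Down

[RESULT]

█████████  
█       █  
█ □   █ █  
█□  █@  █  
█ ◎◎    █  
█    ◎□ █  
█       █  
█████████  
Moves: 5  0
           
           
           
           


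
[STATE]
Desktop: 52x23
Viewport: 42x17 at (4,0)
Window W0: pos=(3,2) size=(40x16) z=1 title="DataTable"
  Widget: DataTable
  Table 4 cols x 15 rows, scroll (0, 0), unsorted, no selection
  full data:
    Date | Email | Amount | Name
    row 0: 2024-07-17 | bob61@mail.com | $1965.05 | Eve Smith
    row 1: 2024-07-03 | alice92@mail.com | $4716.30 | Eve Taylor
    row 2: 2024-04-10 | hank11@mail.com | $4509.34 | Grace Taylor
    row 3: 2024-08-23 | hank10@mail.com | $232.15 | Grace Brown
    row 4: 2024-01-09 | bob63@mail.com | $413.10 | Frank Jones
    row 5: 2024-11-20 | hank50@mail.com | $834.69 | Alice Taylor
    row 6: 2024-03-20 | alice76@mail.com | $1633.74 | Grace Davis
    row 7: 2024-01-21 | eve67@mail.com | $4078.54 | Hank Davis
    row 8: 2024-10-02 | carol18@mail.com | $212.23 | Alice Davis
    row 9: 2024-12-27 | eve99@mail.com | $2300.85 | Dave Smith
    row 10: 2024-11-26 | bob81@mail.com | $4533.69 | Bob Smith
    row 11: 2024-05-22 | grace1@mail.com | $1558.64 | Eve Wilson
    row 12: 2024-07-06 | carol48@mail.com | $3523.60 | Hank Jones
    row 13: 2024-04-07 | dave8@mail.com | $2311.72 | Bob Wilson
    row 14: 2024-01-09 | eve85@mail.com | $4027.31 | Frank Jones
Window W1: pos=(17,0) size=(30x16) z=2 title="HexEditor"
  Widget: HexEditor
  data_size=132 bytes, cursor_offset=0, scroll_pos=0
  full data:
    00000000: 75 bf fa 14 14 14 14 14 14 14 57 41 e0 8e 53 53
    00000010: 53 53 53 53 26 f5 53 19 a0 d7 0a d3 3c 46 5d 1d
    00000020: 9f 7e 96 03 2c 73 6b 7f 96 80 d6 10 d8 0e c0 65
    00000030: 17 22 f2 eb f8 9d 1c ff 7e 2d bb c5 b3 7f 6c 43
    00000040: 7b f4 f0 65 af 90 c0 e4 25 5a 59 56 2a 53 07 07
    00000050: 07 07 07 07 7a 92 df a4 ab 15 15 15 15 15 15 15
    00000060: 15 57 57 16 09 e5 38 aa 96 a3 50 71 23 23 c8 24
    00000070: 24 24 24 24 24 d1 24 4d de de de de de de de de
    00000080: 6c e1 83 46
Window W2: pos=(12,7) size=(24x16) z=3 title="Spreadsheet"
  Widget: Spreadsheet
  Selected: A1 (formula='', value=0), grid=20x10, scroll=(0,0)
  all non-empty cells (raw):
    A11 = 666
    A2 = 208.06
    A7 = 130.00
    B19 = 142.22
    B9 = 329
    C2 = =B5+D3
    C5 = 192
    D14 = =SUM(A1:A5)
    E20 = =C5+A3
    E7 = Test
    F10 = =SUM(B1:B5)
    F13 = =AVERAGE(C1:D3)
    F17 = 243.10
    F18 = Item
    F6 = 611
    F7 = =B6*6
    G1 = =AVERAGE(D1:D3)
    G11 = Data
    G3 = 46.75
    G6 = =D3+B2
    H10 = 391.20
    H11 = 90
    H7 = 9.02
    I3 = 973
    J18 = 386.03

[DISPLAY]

             ┏━━━━━━━━━━━━━━━━━━━━━━━━━━━━
             ┃ HexEditor                  
━━━━━━━━━━━━━┠────────────────────────────
 DataTable   ┃00000000  75 bf fa 14 14 14 
─────────────┃00000010  53 53 53 53 26 f5 
Date      │Em┃00000020  9f 7e 96 03 2c 73 
──────────┼──┃00000030  17 22 f2 eb f8 9d 
2024-07-┏━━━━━━━━━━━━━━━━━━━━━━┓ 65 af 90 
2024-07-┃ Spreadsheet          ┃ 07 7a 92 
2024-04-┠──────────────────────┨ 16 09 e5 
2024-08-┃A1:                   ┃ 24 24 d1 
2024-01-┃       A       B      ┃ 46       
2024-11-┃----------------------┃          
2024-03-┃  1      [0]       0  ┃          
2024-01-┃  2   208.06       0  ┃          
2024-10-┃  3        0       0  ┃━━━━━━━━━━
2024-12-┃  4        0       0  ┃0.85│D┃   


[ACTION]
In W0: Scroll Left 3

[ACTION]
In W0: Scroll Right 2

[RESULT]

             ┏━━━━━━━━━━━━━━━━━━━━━━━━━━━━
             ┃ HexEditor                  
━━━━━━━━━━━━━┠────────────────────────────
 DataTable   ┃00000000  75 bf fa 14 14 14 
─────────────┃00000010  53 53 53 53 26 f5 
te      │Emai┃00000020  9f 7e 96 03 2c 73 
────────┼────┃00000030  17 22 f2 eb f8 9d 
24-07-17┏━━━━━━━━━━━━━━━━━━━━━━┓ 65 af 90 
24-07-03┃ Spreadsheet          ┃ 07 7a 92 
24-04-10┠──────────────────────┨ 16 09 e5 
24-08-23┃A1:                   ┃ 24 24 d1 
24-01-09┃       A       B      ┃ 46       
24-11-20┃----------------------┃          
24-03-20┃  1      [0]       0  ┃          
24-01-21┃  2   208.06       0  ┃          
24-10-02┃  3        0       0  ┃━━━━━━━━━━
24-12-27┃  4        0       0  ┃85│Dav┃   


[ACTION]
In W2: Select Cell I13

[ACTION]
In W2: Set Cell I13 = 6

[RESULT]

             ┏━━━━━━━━━━━━━━━━━━━━━━━━━━━━
             ┃ HexEditor                  
━━━━━━━━━━━━━┠────────────────────────────
 DataTable   ┃00000000  75 bf fa 14 14 14 
─────────────┃00000010  53 53 53 53 26 f5 
te      │Emai┃00000020  9f 7e 96 03 2c 73 
────────┼────┃00000030  17 22 f2 eb f8 9d 
24-07-17┏━━━━━━━━━━━━━━━━━━━━━━┓ 65 af 90 
24-07-03┃ Spreadsheet          ┃ 07 7a 92 
24-04-10┠──────────────────────┨ 16 09 e5 
24-08-23┃I13: 6                ┃ 24 24 d1 
24-01-09┃       A       B      ┃ 46       
24-11-20┃----------------------┃          
24-03-20┃  1        0       0  ┃          
24-01-21┃  2   208.06       0  ┃          
24-10-02┃  3        0       0  ┃━━━━━━━━━━
24-12-27┃  4        0       0  ┃85│Dav┃   


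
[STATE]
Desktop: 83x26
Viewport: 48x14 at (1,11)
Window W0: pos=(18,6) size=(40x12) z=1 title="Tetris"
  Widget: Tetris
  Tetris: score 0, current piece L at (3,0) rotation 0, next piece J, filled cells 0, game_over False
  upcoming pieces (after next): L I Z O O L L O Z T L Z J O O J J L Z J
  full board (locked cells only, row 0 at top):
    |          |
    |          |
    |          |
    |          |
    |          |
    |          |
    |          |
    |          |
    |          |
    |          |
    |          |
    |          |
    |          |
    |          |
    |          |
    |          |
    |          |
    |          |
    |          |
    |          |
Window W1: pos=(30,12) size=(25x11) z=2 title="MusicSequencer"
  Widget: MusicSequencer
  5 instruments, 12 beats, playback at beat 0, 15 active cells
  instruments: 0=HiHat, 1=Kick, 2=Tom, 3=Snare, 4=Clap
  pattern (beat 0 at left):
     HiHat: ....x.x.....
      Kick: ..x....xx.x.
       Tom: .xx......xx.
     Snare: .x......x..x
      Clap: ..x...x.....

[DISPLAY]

                 ┃          │███                
                 ┃          │┏━━━━━━━━━━━━━━━━━━
                 ┃          │┃ MusicSequencer   
                 ┃          │┠──────────────────
                 ┃          │┃      ▼12345678901
                 ┃          │┃ HiHat····█·█·····
                 ┗━━━━━━━━━━━┃  Kick··█····██·█·
                             ┃   Tom·██······██·
                             ┃ Snare·█······█··█
                             ┃  Clap··█···█·····
                             ┃                  
                             ┗━━━━━━━━━━━━━━━━━━
                                                
                                                


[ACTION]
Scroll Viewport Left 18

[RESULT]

                  ┃          │███               
                  ┃          │┏━━━━━━━━━━━━━━━━━
                  ┃          │┃ MusicSequencer  
                  ┃          │┠─────────────────
                  ┃          │┃      ▼1234567890
                  ┃          │┃ HiHat····█·█····
                  ┗━━━━━━━━━━━┃  Kick··█····██·█
                              ┃   Tom·██······██
                              ┃ Snare·█······█··
                              ┃  Clap··█···█····
                              ┃                 
                              ┗━━━━━━━━━━━━━━━━━
                                                
                                                


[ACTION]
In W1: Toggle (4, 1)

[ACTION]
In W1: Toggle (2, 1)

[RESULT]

                  ┃          │███               
                  ┃          │┏━━━━━━━━━━━━━━━━━
                  ┃          │┃ MusicSequencer  
                  ┃          │┠─────────────────
                  ┃          │┃      ▼1234567890
                  ┃          │┃ HiHat····█·█····
                  ┗━━━━━━━━━━━┃  Kick··█····██·█
                              ┃   Tom··█······██
                              ┃ Snare·█······█··
                              ┃  Clap·██···█····
                              ┃                 
                              ┗━━━━━━━━━━━━━━━━━
                                                
                                                


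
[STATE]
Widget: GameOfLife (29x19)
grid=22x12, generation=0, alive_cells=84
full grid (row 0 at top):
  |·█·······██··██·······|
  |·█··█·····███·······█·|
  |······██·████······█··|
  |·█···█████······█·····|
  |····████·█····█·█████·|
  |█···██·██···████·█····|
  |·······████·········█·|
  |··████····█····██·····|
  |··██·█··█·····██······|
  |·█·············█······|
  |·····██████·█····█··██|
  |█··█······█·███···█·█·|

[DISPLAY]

Gen: 0                       
·█·······██··██·······       
·█··█·····███·······█·       
······██·████······█··       
·█···█████······█·····       
····████·█····█·█████·       
█···██·██···████·█····       
·······████·········█·       
··████····█····██·····       
··██·█··█·····██······       
·█·············█······       
·····██████·█····█··██       
█··█······█·███···█·█·       
                             
                             
                             
                             
                             
                             


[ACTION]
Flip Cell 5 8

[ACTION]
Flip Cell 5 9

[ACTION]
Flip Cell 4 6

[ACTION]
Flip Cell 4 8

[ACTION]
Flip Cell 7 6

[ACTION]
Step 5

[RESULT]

Gen: 5                       
······················       
·········██···········       
············█·········       
··········██·····█████       
·········█·█····███·██       
·········██·····███···       
········█·············       
········█···███·······       
·██····██·█···········       
·········██····█······       
··············██······       
···········█·█········       
                             
                             
                             
                             
                             
                             


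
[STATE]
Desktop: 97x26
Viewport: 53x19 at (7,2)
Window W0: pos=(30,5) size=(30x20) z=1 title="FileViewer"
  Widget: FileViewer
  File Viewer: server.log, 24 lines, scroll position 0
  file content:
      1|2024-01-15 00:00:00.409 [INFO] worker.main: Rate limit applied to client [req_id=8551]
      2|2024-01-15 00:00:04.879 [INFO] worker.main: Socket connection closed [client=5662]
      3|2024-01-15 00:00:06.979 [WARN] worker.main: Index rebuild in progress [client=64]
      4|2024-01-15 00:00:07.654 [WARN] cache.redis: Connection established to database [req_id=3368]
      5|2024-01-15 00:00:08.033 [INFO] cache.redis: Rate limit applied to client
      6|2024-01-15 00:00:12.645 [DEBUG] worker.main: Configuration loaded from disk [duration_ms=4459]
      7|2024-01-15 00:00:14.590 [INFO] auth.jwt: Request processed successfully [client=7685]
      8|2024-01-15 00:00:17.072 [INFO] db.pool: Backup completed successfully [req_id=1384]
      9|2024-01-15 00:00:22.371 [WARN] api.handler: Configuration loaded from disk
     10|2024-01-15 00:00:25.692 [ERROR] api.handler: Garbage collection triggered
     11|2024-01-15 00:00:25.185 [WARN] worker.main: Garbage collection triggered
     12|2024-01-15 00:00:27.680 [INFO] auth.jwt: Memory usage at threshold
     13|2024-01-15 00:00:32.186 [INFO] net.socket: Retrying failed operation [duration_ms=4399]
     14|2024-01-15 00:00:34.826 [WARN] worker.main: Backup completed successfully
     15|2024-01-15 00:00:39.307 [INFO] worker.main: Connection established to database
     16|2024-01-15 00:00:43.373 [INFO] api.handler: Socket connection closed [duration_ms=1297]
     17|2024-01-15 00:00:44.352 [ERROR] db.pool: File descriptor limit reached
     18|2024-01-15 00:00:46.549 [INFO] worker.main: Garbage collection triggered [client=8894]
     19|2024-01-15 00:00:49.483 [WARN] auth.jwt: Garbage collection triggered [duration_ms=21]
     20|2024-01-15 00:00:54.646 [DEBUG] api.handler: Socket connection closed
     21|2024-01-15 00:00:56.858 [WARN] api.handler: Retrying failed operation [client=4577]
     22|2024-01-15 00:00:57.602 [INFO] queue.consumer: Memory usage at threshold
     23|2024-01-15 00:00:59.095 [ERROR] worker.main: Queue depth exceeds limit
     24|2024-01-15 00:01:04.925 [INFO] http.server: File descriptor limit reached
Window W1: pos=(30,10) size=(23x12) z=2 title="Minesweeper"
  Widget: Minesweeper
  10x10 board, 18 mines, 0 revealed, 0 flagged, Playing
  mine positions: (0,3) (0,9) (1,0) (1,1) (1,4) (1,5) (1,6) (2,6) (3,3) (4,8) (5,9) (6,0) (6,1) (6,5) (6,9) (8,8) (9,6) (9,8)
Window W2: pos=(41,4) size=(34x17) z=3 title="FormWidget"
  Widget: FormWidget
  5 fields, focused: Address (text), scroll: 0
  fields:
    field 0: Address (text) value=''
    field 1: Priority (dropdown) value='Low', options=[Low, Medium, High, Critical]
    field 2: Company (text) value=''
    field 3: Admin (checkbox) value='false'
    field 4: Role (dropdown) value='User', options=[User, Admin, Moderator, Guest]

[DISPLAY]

                                                     
                                                     
                                  ┏━━━━━━━━━━━━━━━━━━
                       ┏━━━━━━━━━━┃ FormWidget       
                       ┃ FileViewe┠──────────────────
                       ┠──────────┃> Address:    [   
                       ┃2024-01-15┃  Priority:   [Low
                       ┃2024-01-15┃  Company:    [   
                       ┏━━━━━━━━━━┃  Admin:      [ ] 
                       ┃ Minesweep┃  Role:       [Use
                       ┠──────────┃                  
                       ┃■■■■■■■■■■┃                  
                       ┃■■■■■■■■■■┃                  
                       ┃■■■■■■■■■■┃                  
                       ┃■■■■■■■■■■┃                  
                       ┃■■■■■■■■■■┃                  
                       ┃■■■■■■■■■■┃                  
                       ┃■■■■■■■■■■┃                  
                       ┃■■■■■■■■■■┗━━━━━━━━━━━━━━━━━━


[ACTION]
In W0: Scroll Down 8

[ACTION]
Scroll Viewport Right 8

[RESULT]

                                                     
                                                     
                          ┏━━━━━━━━━━━━━━━━━━━━━━━━━━
               ┏━━━━━━━━━━┃ FormWidget               
               ┃ FileViewe┠──────────────────────────
               ┠──────────┃> Address:    [           
               ┃2024-01-15┃  Priority:   [Low        
               ┃2024-01-15┃  Company:    [           
               ┏━━━━━━━━━━┃  Admin:      [ ]         
               ┃ Minesweep┃  Role:       [User       
               ┠──────────┃                          
               ┃■■■■■■■■■■┃                          
               ┃■■■■■■■■■■┃                          
               ┃■■■■■■■■■■┃                          
               ┃■■■■■■■■■■┃                          
               ┃■■■■■■■■■■┃                          
               ┃■■■■■■■■■■┃                          
               ┃■■■■■■■■■■┃                          
               ┃■■■■■■■■■■┗━━━━━━━━━━━━━━━━━━━━━━━━━━


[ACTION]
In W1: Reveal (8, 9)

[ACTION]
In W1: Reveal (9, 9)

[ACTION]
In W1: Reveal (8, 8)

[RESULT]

                                                     
                                                     
                          ┏━━━━━━━━━━━━━━━━━━━━━━━━━━
               ┏━━━━━━━━━━┃ FormWidget               
               ┃ FileViewe┠──────────────────────────
               ┠──────────┃> Address:    [           
               ┃2024-01-15┃  Priority:   [Low        
               ┃2024-01-15┃  Company:    [           
               ┏━━━━━━━━━━┃  Admin:      [ ]         
               ┃ Minesweep┃  Role:       [User       
               ┠──────────┃                          
               ┃■■■✹■■■■■✹┃                          
               ┃✹✹■■✹✹✹■■■┃                          
               ┃■■■■■■✹■■■┃                          
               ┃■■■✹■■■■■■┃                          
               ┃■■■■■■■■✹■┃                          
               ┃■■■■■■■■■✹┃                          
               ┃✹✹■■■✹■■■✹┃                          
               ┃■■■■■■■■■■┗━━━━━━━━━━━━━━━━━━━━━━━━━━


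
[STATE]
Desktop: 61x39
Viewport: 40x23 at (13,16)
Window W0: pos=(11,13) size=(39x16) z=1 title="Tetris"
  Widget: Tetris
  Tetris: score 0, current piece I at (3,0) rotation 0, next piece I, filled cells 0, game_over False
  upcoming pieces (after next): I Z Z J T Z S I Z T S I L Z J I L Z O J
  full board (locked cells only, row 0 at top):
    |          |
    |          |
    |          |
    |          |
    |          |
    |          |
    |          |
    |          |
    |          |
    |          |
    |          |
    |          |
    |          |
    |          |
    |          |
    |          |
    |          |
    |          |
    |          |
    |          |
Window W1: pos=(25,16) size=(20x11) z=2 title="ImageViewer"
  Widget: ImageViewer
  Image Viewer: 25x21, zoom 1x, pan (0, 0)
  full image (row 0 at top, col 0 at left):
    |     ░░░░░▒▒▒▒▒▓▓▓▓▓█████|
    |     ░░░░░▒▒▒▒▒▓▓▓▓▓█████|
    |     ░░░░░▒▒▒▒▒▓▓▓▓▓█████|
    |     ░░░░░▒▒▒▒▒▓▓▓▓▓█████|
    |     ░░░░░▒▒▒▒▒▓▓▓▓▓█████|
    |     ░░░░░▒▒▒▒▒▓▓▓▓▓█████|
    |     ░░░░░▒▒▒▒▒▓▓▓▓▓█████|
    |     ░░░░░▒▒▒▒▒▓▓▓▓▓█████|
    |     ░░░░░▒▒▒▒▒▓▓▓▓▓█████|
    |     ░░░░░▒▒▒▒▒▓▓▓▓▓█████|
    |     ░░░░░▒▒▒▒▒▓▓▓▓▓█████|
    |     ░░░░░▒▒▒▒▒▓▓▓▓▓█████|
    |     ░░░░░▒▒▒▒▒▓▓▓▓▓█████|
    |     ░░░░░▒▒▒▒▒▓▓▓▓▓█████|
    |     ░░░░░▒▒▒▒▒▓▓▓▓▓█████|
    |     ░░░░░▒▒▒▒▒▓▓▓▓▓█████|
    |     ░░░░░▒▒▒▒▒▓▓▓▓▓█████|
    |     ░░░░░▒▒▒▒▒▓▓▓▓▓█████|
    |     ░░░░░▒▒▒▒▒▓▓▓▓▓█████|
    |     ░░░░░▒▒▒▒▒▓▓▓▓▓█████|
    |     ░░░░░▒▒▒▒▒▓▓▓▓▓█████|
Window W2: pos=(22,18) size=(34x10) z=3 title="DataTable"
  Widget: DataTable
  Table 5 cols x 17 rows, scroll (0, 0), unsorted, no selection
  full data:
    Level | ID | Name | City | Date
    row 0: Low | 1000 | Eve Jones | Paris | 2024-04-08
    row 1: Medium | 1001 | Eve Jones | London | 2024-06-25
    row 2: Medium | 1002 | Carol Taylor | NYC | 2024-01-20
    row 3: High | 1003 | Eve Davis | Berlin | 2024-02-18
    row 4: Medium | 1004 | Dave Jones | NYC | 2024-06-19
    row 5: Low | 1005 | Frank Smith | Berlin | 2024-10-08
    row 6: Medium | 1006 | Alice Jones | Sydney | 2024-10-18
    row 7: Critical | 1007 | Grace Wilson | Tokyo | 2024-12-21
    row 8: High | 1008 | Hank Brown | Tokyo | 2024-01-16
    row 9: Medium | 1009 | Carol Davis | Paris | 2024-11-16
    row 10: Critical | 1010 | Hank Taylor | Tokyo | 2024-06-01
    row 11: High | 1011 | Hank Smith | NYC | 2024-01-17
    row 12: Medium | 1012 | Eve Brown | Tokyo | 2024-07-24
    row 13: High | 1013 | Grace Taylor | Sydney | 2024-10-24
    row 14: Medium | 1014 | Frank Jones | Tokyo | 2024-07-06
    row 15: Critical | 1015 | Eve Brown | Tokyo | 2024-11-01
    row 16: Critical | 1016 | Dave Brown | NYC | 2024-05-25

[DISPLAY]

         │Ne┏━━━━━━━━━━━━━━━━━━┓    ┃   
         │██┃ ImageViewer      ┃    ┃   
         ┏━━━━━━━━━━━━━━━━━━━━━━━━━━━━━━
         ┃ DataTable                    
         ┠──────────────────────────────
         ┃Level   │ID  │Name        │Cit
         ┃────────┼────┼────────────┼───
         ┃Low     │1000│Eve Jones   │Par
         ┃Medium  │1001│Eve Jones   │Lon
         ┃Medium  │1002│Carol Taylor│NYC
         ┃High    │1003│Eve Davis   │Ber
         ┗━━━━━━━━━━━━━━━━━━━━━━━━━━━━━━
━━━━━━━━━━━━━━━━━━━━━━━━━━━━━━━━━━━━┛   
                                        
                                        
                                        
                                        
                                        
                                        
                                        
                                        
                                        
                                        


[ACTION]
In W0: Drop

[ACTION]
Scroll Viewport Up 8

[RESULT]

                                        
                                        
                                        
                                        
                                        
━━━━━━━━━━━━━━━━━━━━━━━━━━━━━━━━━━━━┓   
Tetris                              ┃   
────────────────────────────────────┨   
         │Ne┏━━━━━━━━━━━━━━━━━━┓    ┃   
         │██┃ ImageViewer      ┃    ┃   
         ┏━━━━━━━━━━━━━━━━━━━━━━━━━━━━━━
         ┃ DataTable                    
         ┠──────────────────────────────
         ┃Level   │ID  │Name        │Cit
         ┃────────┼────┼────────────┼───
         ┃Low     │1000│Eve Jones   │Par
         ┃Medium  │1001│Eve Jones   │Lon
         ┃Medium  │1002│Carol Taylor│NYC
         ┃High    │1003│Eve Davis   │Ber
         ┗━━━━━━━━━━━━━━━━━━━━━━━━━━━━━━
━━━━━━━━━━━━━━━━━━━━━━━━━━━━━━━━━━━━┛   
                                        
                                        


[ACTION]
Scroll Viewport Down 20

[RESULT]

         │Ne┏━━━━━━━━━━━━━━━━━━┓    ┃   
         │██┃ ImageViewer      ┃    ┃   
         ┏━━━━━━━━━━━━━━━━━━━━━━━━━━━━━━
         ┃ DataTable                    
         ┠──────────────────────────────
         ┃Level   │ID  │Name        │Cit
         ┃────────┼────┼────────────┼───
         ┃Low     │1000│Eve Jones   │Par
         ┃Medium  │1001│Eve Jones   │Lon
         ┃Medium  │1002│Carol Taylor│NYC
         ┃High    │1003│Eve Davis   │Ber
         ┗━━━━━━━━━━━━━━━━━━━━━━━━━━━━━━
━━━━━━━━━━━━━━━━━━━━━━━━━━━━━━━━━━━━┛   
                                        
                                        
                                        
                                        
                                        
                                        
                                        
                                        
                                        
                                        


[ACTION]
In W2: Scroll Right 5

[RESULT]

         │Ne┏━━━━━━━━━━━━━━━━━━┓    ┃   
         │██┃ ImageViewer      ┃    ┃   
         ┏━━━━━━━━━━━━━━━━━━━━━━━━━━━━━━
         ┃ DataTable                    
         ┠──────────────────────────────
         ┃   │ID  │Name        │City  │D
         ┃───┼────┼────────────┼──────┼─
         ┃   │1000│Eve Jones   │Paris │2
         ┃m  │1001│Eve Jones   │London│2
         ┃m  │1002│Carol Taylor│NYC   │2
         ┃   │1003│Eve Davis   │Berlin│2
         ┗━━━━━━━━━━━━━━━━━━━━━━━━━━━━━━
━━━━━━━━━━━━━━━━━━━━━━━━━━━━━━━━━━━━┛   
                                        
                                        
                                        
                                        
                                        
                                        
                                        
                                        
                                        
                                        


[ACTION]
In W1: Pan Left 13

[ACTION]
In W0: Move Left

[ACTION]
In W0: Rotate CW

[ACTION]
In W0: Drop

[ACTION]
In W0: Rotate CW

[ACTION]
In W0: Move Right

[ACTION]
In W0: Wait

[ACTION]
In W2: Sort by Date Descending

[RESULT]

         │Ne┏━━━━━━━━━━━━━━━━━━┓    ┃   
         │██┃ ImageViewer      ┃    ┃   
         ┏━━━━━━━━━━━━━━━━━━━━━━━━━━━━━━
         ┃ DataTable                    
         ┠──────────────────────────────
         ┃   │ID  │Name        │City  │D
         ┃───┼────┼────────────┼──────┼─
         ┃cal│1007│Grace Wilson│Tokyo │2
         ┃m  │1009│Carol Davis │Paris │2
         ┃cal│1015│Eve Brown   │Tokyo │2
         ┃   │1013│Grace Taylor│Sydney│2
         ┗━━━━━━━━━━━━━━━━━━━━━━━━━━━━━━
━━━━━━━━━━━━━━━━━━━━━━━━━━━━━━━━━━━━┛   
                                        
                                        
                                        
                                        
                                        
                                        
                                        
                                        
                                        
                                        
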